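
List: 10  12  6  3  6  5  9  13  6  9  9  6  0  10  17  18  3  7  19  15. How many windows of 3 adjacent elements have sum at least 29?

(10, 12, 6) → sum 28
(12, 6, 3) → sum 21
(6, 3, 6) → sum 15
(3, 6, 5) → sum 14
(6, 5, 9) → sum 20
(5, 9, 13) → sum 27
(9, 13, 6) → sum 28
(13, 6, 9) → sum 28
(6, 9, 9) → sum 24
(9, 9, 6) → sum 24
(9, 6, 0) → sum 15
(6, 0, 10) → sum 16
(0, 10, 17) → sum 27
(10, 17, 18) → sum 45  ≥ 29 ✓
(17, 18, 3) → sum 38  ≥ 29 ✓
(18, 3, 7) → sum 28
(3, 7, 19) → sum 29  ≥ 29 ✓
(7, 19, 15) → sum 41  ≥ 29 ✓
4 windows satisfy the condition.

4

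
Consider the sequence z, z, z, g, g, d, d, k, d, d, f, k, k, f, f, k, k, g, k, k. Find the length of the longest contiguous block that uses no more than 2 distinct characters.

7

add z: window [z] (1 distinct), len 1
add z: window [z, z] (1 distinct), len 2
add z: window [z, z, z] (1 distinct), len 3
add g: window [z, z, z, g] (2 distinct), len 4
add g: window [z, z, z, g, g] (2 distinct), len 5
add d: window [g, g, d] (2 distinct), len 3
add d: window [g, g, d, d] (2 distinct), len 4
add k: window [d, d, k] (2 distinct), len 3
add d: window [d, d, k, d] (2 distinct), len 4
add d: window [d, d, k, d, d] (2 distinct), len 5
add f: window [d, d, f] (2 distinct), len 3
add k: window [f, k] (2 distinct), len 2
add k: window [f, k, k] (2 distinct), len 3
add f: window [f, k, k, f] (2 distinct), len 4
add f: window [f, k, k, f, f] (2 distinct), len 5
add k: window [f, k, k, f, f, k] (2 distinct), len 6
add k: window [f, k, k, f, f, k, k] (2 distinct), len 7
add g: window [k, k, g] (2 distinct), len 3
add k: window [k, k, g, k] (2 distinct), len 4
add k: window [k, k, g, k, k] (2 distinct), len 5
Longest length with ≤2 distinct: 7.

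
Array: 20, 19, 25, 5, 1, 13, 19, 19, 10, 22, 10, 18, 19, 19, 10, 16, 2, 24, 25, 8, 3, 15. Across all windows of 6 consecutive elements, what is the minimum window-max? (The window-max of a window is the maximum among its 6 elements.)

(20, 19, 25, 5, 1, 13) → max 25
(19, 25, 5, 1, 13, 19) → max 25
(25, 5, 1, 13, 19, 19) → max 25
(5, 1, 13, 19, 19, 10) → max 19
(1, 13, 19, 19, 10, 22) → max 22
(13, 19, 19, 10, 22, 10) → max 22
(19, 19, 10, 22, 10, 18) → max 22
(19, 10, 22, 10, 18, 19) → max 22
(10, 22, 10, 18, 19, 19) → max 22
(22, 10, 18, 19, 19, 10) → max 22
(10, 18, 19, 19, 10, 16) → max 19
(18, 19, 19, 10, 16, 2) → max 19
(19, 19, 10, 16, 2, 24) → max 24
(19, 10, 16, 2, 24, 25) → max 25
(10, 16, 2, 24, 25, 8) → max 25
(16, 2, 24, 25, 8, 3) → max 25
(2, 24, 25, 8, 3, 15) → max 25
Minimum of these is 19.

19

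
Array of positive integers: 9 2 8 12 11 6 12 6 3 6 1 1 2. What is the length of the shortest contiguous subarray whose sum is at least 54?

Extend right; whenever the sum reaches 54, record the length and shrink from the left:
add 9: running sum 9 < 54
add 2: running sum 11 < 54
add 8: running sum 19 < 54
add 12: running sum 31 < 54
add 11: running sum 42 < 54
add 6: running sum 48 < 54
add 12: shortest ending here [9, 2, 8, 12, 11, 6, 12] sum 60, len 7
add 6: shortest ending here [8, 12, 11, 6, 12, 6] sum 55, len 6
add 3: shortest ending here [8, 12, 11, 6, 12, 6, 3] sum 58, len 7
add 6: shortest ending here [12, 11, 6, 12, 6, 3, 6] sum 56, len 7
add 1: shortest ending here [12, 11, 6, 12, 6, 3, 6, 1] sum 57, len 8
add 1: shortest ending here [12, 11, 6, 12, 6, 3, 6, 1, 1] sum 58, len 9
add 2: shortest ending here [12, 11, 6, 12, 6, 3, 6, 1, 1, 2] sum 60, len 10
Shortest qualifying length: 6.

6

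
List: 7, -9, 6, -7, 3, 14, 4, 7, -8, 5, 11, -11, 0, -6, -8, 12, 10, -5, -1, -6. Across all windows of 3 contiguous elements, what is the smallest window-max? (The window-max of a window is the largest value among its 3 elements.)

-1

(7, -9, 6) → max 7
(-9, 6, -7) → max 6
(6, -7, 3) → max 6
(-7, 3, 14) → max 14
(3, 14, 4) → max 14
(14, 4, 7) → max 14
(4, 7, -8) → max 7
(7, -8, 5) → max 7
(-8, 5, 11) → max 11
(5, 11, -11) → max 11
(11, -11, 0) → max 11
(-11, 0, -6) → max 0
(0, -6, -8) → max 0
(-6, -8, 12) → max 12
(-8, 12, 10) → max 12
(12, 10, -5) → max 12
(10, -5, -1) → max 10
(-5, -1, -6) → max -1
Smallest of these is -1.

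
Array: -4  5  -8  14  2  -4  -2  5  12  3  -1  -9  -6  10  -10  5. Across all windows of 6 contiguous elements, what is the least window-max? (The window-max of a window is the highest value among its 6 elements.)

[-4, 5, -8, 14, 2, -4] → max 14
[5, -8, 14, 2, -4, -2] → max 14
[-8, 14, 2, -4, -2, 5] → max 14
[14, 2, -4, -2, 5, 12] → max 14
[2, -4, -2, 5, 12, 3] → max 12
[-4, -2, 5, 12, 3, -1] → max 12
[-2, 5, 12, 3, -1, -9] → max 12
[5, 12, 3, -1, -9, -6] → max 12
[12, 3, -1, -9, -6, 10] → max 12
[3, -1, -9, -6, 10, -10] → max 10
[-1, -9, -6, 10, -10, 5] → max 10
Least of these is 10.

10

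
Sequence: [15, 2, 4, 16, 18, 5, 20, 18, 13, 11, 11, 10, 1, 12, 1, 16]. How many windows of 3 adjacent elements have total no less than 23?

(15, 2, 4) → sum 21
(2, 4, 16) → sum 22
(4, 16, 18) → sum 38  ≥ 23 ✓
(16, 18, 5) → sum 39  ≥ 23 ✓
(18, 5, 20) → sum 43  ≥ 23 ✓
(5, 20, 18) → sum 43  ≥ 23 ✓
(20, 18, 13) → sum 51  ≥ 23 ✓
(18, 13, 11) → sum 42  ≥ 23 ✓
(13, 11, 11) → sum 35  ≥ 23 ✓
(11, 11, 10) → sum 32  ≥ 23 ✓
(11, 10, 1) → sum 22
(10, 1, 12) → sum 23  ≥ 23 ✓
(1, 12, 1) → sum 14
(12, 1, 16) → sum 29  ≥ 23 ✓
10 windows satisfy the condition.

10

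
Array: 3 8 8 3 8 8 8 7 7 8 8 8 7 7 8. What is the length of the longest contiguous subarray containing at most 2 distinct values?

[3] 1 distinct, len 1
[3, 8] 2 distinct, len 2
[3, 8, 8] 2 distinct, len 3
[3, 8, 8, 3] 2 distinct, len 4
[3, 8, 8, 3, 8] 2 distinct, len 5
[3, 8, 8, 3, 8, 8] 2 distinct, len 6
[3, 8, 8, 3, 8, 8, 8] 2 distinct, len 7
[8, 8, 8, 7] 2 distinct, len 4
[8, 8, 8, 7, 7] 2 distinct, len 5
[8, 8, 8, 7, 7, 8] 2 distinct, len 6
[8, 8, 8, 7, 7, 8, 8] 2 distinct, len 7
[8, 8, 8, 7, 7, 8, 8, 8] 2 distinct, len 8
[8, 8, 8, 7, 7, 8, 8, 8, 7] 2 distinct, len 9
[8, 8, 8, 7, 7, 8, 8, 8, 7, 7] 2 distinct, len 10
[8, 8, 8, 7, 7, 8, 8, 8, 7, 7, 8] 2 distinct, len 11
Longest length with ≤2 distinct: 11.

11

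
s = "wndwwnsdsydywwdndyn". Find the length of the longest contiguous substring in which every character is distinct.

add w: [w] len 1
add n: [w, n] len 2
add d: [w, n, d] len 3
add w (repeat w, move left end past it): [n, d, w] len 3
add w (repeat w, move left end past it): [w] len 1
add n: [w, n] len 2
add s: [w, n, s] len 3
add d: [w, n, s, d] len 4
add s (repeat s, move left end past it): [d, s] len 2
add y: [d, s, y] len 3
add d (repeat d, move left end past it): [s, y, d] len 3
add y (repeat y, move left end past it): [d, y] len 2
add w: [d, y, w] len 3
add w (repeat w, move left end past it): [w] len 1
add d: [w, d] len 2
add n: [w, d, n] len 3
add d (repeat d, move left end past it): [n, d] len 2
add y: [n, d, y] len 3
add n (repeat n, move left end past it): [d, y, n] len 3
Longest all-distinct length: 4.

4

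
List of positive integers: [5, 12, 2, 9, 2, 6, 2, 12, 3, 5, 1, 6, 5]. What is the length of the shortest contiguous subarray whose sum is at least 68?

add 5: running sum 5 < 68
add 12: running sum 17 < 68
add 2: running sum 19 < 68
add 9: running sum 28 < 68
add 2: running sum 30 < 68
add 6: running sum 36 < 68
add 2: running sum 38 < 68
add 12: running sum 50 < 68
add 3: running sum 53 < 68
add 5: running sum 58 < 68
add 1: running sum 59 < 68
add 6: running sum 65 < 68
add 5: shortest ending here [5, 12, 2, 9, 2, 6, 2, 12, 3, 5, 1, 6, 5] sum 70, len 13
Shortest qualifying length: 13.

13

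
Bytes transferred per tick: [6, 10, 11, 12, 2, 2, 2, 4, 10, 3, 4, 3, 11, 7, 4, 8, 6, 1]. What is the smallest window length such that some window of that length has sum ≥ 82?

add 6: running sum 6 < 82
add 10: running sum 16 < 82
add 11: running sum 27 < 82
add 12: running sum 39 < 82
add 2: running sum 41 < 82
add 2: running sum 43 < 82
add 2: running sum 45 < 82
add 4: running sum 49 < 82
add 10: running sum 59 < 82
add 3: running sum 62 < 82
add 4: running sum 66 < 82
add 3: running sum 69 < 82
add 11: running sum 80 < 82
end 13: [6, 10, 11, 12, 2, 2, 2, 4, 10, 3, 4, 3, 11, 7] sum 87, len 14
end 14: [10, 11, 12, 2, 2, 2, 4, 10, 3, 4, 3, 11, 7, 4] sum 85, len 14
end 15: [11, 12, 2, 2, 2, 4, 10, 3, 4, 3, 11, 7, 4, 8] sum 83, len 14
end 16: [11, 12, 2, 2, 2, 4, 10, 3, 4, 3, 11, 7, 4, 8, 6] sum 89, len 15
end 17: [11, 12, 2, 2, 2, 4, 10, 3, 4, 3, 11, 7, 4, 8, 6, 1] sum 90, len 16
Shortest qualifying length: 14.

14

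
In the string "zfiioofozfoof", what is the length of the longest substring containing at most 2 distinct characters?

add z: window [z] (1 distinct), len 1
add f: window [z, f] (2 distinct), len 2
add i: window [f, i] (2 distinct), len 2
add i: window [f, i, i] (2 distinct), len 3
add o: window [i, i, o] (2 distinct), len 3
add o: window [i, i, o, o] (2 distinct), len 4
add f: window [o, o, f] (2 distinct), len 3
add o: window [o, o, f, o] (2 distinct), len 4
add z: window [o, z] (2 distinct), len 2
add f: window [z, f] (2 distinct), len 2
add o: window [f, o] (2 distinct), len 2
add o: window [f, o, o] (2 distinct), len 3
add f: window [f, o, o, f] (2 distinct), len 4
Longest length with ≤2 distinct: 4.

4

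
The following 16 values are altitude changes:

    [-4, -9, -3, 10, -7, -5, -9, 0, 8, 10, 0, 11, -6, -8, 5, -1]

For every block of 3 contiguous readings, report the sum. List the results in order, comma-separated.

-16, -2, 0, -2, -21, -14, -1, 18, 18, 21, 5, -3, -9, -4

Sliding a size-3 window across the 16 values:
-4 -9 -3 → sum -16
-9 -3 10 → sum -2
-3 10 -7 → sum 0
10 -7 -5 → sum -2
-7 -5 -9 → sum -21
-5 -9 0 → sum -14
-9 0 8 → sum -1
0 8 10 → sum 18
8 10 0 → sum 18
10 0 11 → sum 21
0 11 -6 → sum 5
11 -6 -8 → sum -3
-6 -8 5 → sum -9
-8 5 -1 → sum -4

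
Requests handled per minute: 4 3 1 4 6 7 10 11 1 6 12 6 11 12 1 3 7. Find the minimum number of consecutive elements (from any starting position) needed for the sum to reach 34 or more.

add 4: running sum 4 < 34
add 3: running sum 7 < 34
add 1: running sum 8 < 34
add 4: running sum 12 < 34
add 6: running sum 18 < 34
add 7: running sum 25 < 34
end 6: [4, 3, 1, 4, 6, 7, 10] sum 35, len 7
end 7: [6, 7, 10, 11] sum 34, len 4
end 8: [6, 7, 10, 11, 1] sum 35, len 5
end 9: [7, 10, 11, 1, 6] sum 35, len 5
end 10: [10, 11, 1, 6, 12] sum 40, len 5
end 11: [11, 1, 6, 12, 6] sum 36, len 5
end 12: [6, 12, 6, 11] sum 35, len 4
end 13: [12, 6, 11, 12] sum 41, len 4
end 14: [12, 6, 11, 12, 1] sum 42, len 5
end 15: [12, 6, 11, 12, 1, 3] sum 45, len 6
end 16: [11, 12, 1, 3, 7] sum 34, len 5
Shortest qualifying length: 4.

4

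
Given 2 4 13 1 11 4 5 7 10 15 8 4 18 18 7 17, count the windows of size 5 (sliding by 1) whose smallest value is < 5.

(2, 4, 13, 1, 11) → min 1  < 5 ✓
(4, 13, 1, 11, 4) → min 1  < 5 ✓
(13, 1, 11, 4, 5) → min 1  < 5 ✓
(1, 11, 4, 5, 7) → min 1  < 5 ✓
(11, 4, 5, 7, 10) → min 4  < 5 ✓
(4, 5, 7, 10, 15) → min 4  < 5 ✓
(5, 7, 10, 15, 8) → min 5
(7, 10, 15, 8, 4) → min 4  < 5 ✓
(10, 15, 8, 4, 18) → min 4  < 5 ✓
(15, 8, 4, 18, 18) → min 4  < 5 ✓
(8, 4, 18, 18, 7) → min 4  < 5 ✓
(4, 18, 18, 7, 17) → min 4  < 5 ✓
11 windows satisfy the condition.

11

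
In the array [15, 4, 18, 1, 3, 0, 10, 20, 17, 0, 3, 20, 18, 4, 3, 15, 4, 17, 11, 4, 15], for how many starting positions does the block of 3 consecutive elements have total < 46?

[15, 4, 18] → sum 37  < 46 ✓
[4, 18, 1] → sum 23  < 46 ✓
[18, 1, 3] → sum 22  < 46 ✓
[1, 3, 0] → sum 4  < 46 ✓
[3, 0, 10] → sum 13  < 46 ✓
[0, 10, 20] → sum 30  < 46 ✓
[10, 20, 17] → sum 47
[20, 17, 0] → sum 37  < 46 ✓
[17, 0, 3] → sum 20  < 46 ✓
[0, 3, 20] → sum 23  < 46 ✓
[3, 20, 18] → sum 41  < 46 ✓
[20, 18, 4] → sum 42  < 46 ✓
[18, 4, 3] → sum 25  < 46 ✓
[4, 3, 15] → sum 22  < 46 ✓
[3, 15, 4] → sum 22  < 46 ✓
[15, 4, 17] → sum 36  < 46 ✓
[4, 17, 11] → sum 32  < 46 ✓
[17, 11, 4] → sum 32  < 46 ✓
[11, 4, 15] → sum 30  < 46 ✓
18 windows satisfy the condition.

18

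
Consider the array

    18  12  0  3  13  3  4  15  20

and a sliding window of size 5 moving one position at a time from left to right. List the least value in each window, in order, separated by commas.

(18, 12, 0, 3, 13) → min 0
(12, 0, 3, 13, 3) → min 0
(0, 3, 13, 3, 4) → min 0
(3, 13, 3, 4, 15) → min 3
(13, 3, 4, 15, 20) → min 3

0, 0, 0, 3, 3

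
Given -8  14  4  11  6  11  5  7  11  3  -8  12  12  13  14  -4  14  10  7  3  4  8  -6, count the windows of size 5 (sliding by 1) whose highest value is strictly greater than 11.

12

(-8, 14, 4, 11, 6) → max 14  > 11 ✓
(14, 4, 11, 6, 11) → max 14  > 11 ✓
(4, 11, 6, 11, 5) → max 11
(11, 6, 11, 5, 7) → max 11
(6, 11, 5, 7, 11) → max 11
(11, 5, 7, 11, 3) → max 11
(5, 7, 11, 3, -8) → max 11
(7, 11, 3, -8, 12) → max 12  > 11 ✓
(11, 3, -8, 12, 12) → max 12  > 11 ✓
(3, -8, 12, 12, 13) → max 13  > 11 ✓
(-8, 12, 12, 13, 14) → max 14  > 11 ✓
(12, 12, 13, 14, -4) → max 14  > 11 ✓
(12, 13, 14, -4, 14) → max 14  > 11 ✓
(13, 14, -4, 14, 10) → max 14  > 11 ✓
(14, -4, 14, 10, 7) → max 14  > 11 ✓
(-4, 14, 10, 7, 3) → max 14  > 11 ✓
(14, 10, 7, 3, 4) → max 14  > 11 ✓
(10, 7, 3, 4, 8) → max 10
(7, 3, 4, 8, -6) → max 8
12 windows satisfy the condition.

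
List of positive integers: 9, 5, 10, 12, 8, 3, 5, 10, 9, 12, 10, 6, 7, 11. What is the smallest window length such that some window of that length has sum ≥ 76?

9

add 9: running sum 9 < 76
add 5: running sum 14 < 76
add 10: running sum 24 < 76
add 12: running sum 36 < 76
add 8: running sum 44 < 76
add 3: running sum 47 < 76
add 5: running sum 52 < 76
add 10: running sum 62 < 76
add 9: running sum 71 < 76
end 9: [9, 5, 10, 12, 8, 3, 5, 10, 9, 12] sum 83, len 10
end 10: [10, 12, 8, 3, 5, 10, 9, 12, 10] sum 79, len 9
end 11: [10, 12, 8, 3, 5, 10, 9, 12, 10, 6] sum 85, len 10
end 12: [12, 8, 3, 5, 10, 9, 12, 10, 6, 7] sum 82, len 10
end 13: [8, 3, 5, 10, 9, 12, 10, 6, 7, 11] sum 81, len 10
Shortest qualifying length: 9.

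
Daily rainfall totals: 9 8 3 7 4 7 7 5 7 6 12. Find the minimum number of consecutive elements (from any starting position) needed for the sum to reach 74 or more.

11

Extend right; whenever the sum reaches 74, record the length and shrink from the left:
add 9: running sum 9 < 74
add 8: running sum 17 < 74
add 3: running sum 20 < 74
add 7: running sum 27 < 74
add 4: running sum 31 < 74
add 7: running sum 38 < 74
add 7: running sum 45 < 74
add 5: running sum 50 < 74
add 7: running sum 57 < 74
add 6: running sum 63 < 74
add 12: shortest ending here [9, 8, 3, 7, 4, 7, 7, 5, 7, 6, 12] sum 75, len 11
Shortest qualifying length: 11.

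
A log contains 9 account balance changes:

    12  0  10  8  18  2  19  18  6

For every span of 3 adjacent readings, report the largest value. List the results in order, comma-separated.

(12, 0, 10) → max 12
(0, 10, 8) → max 10
(10, 8, 18) → max 18
(8, 18, 2) → max 18
(18, 2, 19) → max 19
(2, 19, 18) → max 19
(19, 18, 6) → max 19

12, 10, 18, 18, 19, 19, 19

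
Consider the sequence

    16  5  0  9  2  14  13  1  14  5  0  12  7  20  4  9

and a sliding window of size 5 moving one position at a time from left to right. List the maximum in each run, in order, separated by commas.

[16, 5, 0, 9, 2] → max 16
[5, 0, 9, 2, 14] → max 14
[0, 9, 2, 14, 13] → max 14
[9, 2, 14, 13, 1] → max 14
[2, 14, 13, 1, 14] → max 14
[14, 13, 1, 14, 5] → max 14
[13, 1, 14, 5, 0] → max 14
[1, 14, 5, 0, 12] → max 14
[14, 5, 0, 12, 7] → max 14
[5, 0, 12, 7, 20] → max 20
[0, 12, 7, 20, 4] → max 20
[12, 7, 20, 4, 9] → max 20

16, 14, 14, 14, 14, 14, 14, 14, 14, 20, 20, 20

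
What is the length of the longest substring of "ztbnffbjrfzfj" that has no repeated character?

add z: [z] len 1
add t: [z, t] len 2
add b: [z, t, b] len 3
add n: [z, t, b, n] len 4
add f: [z, t, b, n, f] len 5
add f (repeat f, move left end past it): [f] len 1
add b: [f, b] len 2
add j: [f, b, j] len 3
add r: [f, b, j, r] len 4
add f (repeat f, move left end past it): [b, j, r, f] len 4
add z: [b, j, r, f, z] len 5
add f (repeat f, move left end past it): [z, f] len 2
add j: [z, f, j] len 3
Longest all-distinct length: 5.

5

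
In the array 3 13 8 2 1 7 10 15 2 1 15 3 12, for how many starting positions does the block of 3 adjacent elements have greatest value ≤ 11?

3 13 8 → max 13
13 8 2 → max 13
8 2 1 → max 8  ≤ 11 ✓
2 1 7 → max 7  ≤ 11 ✓
1 7 10 → max 10  ≤ 11 ✓
7 10 15 → max 15
10 15 2 → max 15
15 2 1 → max 15
2 1 15 → max 15
1 15 3 → max 15
15 3 12 → max 15
3 windows satisfy the condition.

3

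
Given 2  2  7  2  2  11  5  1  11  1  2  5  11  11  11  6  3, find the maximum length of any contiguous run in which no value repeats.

4

[2] len 1
[2] len 1
[2, 7] len 2
[7, 2] len 2
[2] len 1
[2, 11] len 2
[2, 11, 5] len 3
[2, 11, 5, 1] len 4
[5, 1, 11] len 3
[11, 1] len 2
[11, 1, 2] len 3
[11, 1, 2, 5] len 4
[1, 2, 5, 11] len 4
[11] len 1
[11] len 1
[11, 6] len 2
[11, 6, 3] len 3
Longest all-distinct length: 4.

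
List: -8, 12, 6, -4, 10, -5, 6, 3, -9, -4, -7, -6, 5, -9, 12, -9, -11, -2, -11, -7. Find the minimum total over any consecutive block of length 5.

Window sums for each of the 16 positions:
(-8, 12, 6, -4, 10) → sum 16
(12, 6, -4, 10, -5) → sum 19
(6, -4, 10, -5, 6) → sum 13
(-4, 10, -5, 6, 3) → sum 10
(10, -5, 6, 3, -9) → sum 5
(-5, 6, 3, -9, -4) → sum -9
(6, 3, -9, -4, -7) → sum -11
(3, -9, -4, -7, -6) → sum -23
(-9, -4, -7, -6, 5) → sum -21
(-4, -7, -6, 5, -9) → sum -21
(-7, -6, 5, -9, 12) → sum -5
(-6, 5, -9, 12, -9) → sum -7
(5, -9, 12, -9, -11) → sum -12
(-9, 12, -9, -11, -2) → sum -19
(12, -9, -11, -2, -11) → sum -21
(-9, -11, -2, -11, -7) → sum -40
Minimum of these is -40.

-40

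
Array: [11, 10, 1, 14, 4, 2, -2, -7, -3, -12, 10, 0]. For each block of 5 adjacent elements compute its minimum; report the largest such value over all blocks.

11 10 1 14 4 → min 1
10 1 14 4 2 → min 1
1 14 4 2 -2 → min -2
14 4 2 -2 -7 → min -7
4 2 -2 -7 -3 → min -7
2 -2 -7 -3 -12 → min -12
-2 -7 -3 -12 10 → min -12
-7 -3 -12 10 0 → min -12
Largest of these is 1.

1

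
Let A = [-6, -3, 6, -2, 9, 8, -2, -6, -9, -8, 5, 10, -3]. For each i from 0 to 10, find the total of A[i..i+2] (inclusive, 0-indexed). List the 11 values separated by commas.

-3, 1, 13, 15, 15, 0, -17, -23, -12, 7, 12

-6 -3 6 → sum -3
-3 6 -2 → sum 1
6 -2 9 → sum 13
-2 9 8 → sum 15
9 8 -2 → sum 15
8 -2 -6 → sum 0
-2 -6 -9 → sum -17
-6 -9 -8 → sum -23
-9 -8 5 → sum -12
-8 5 10 → sum 7
5 10 -3 → sum 12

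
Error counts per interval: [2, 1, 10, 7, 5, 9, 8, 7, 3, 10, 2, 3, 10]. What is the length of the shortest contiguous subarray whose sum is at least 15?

2

add 2: running sum 2 < 15
add 1: running sum 3 < 15
add 10: running sum 13 < 15
add 7: shortest ending here [10, 7] sum 17, len 2
add 5: shortest ending here [10, 7, 5] sum 22, len 3
add 9: shortest ending here [7, 5, 9] sum 21, len 3
add 8: shortest ending here [9, 8] sum 17, len 2
add 7: shortest ending here [8, 7] sum 15, len 2
add 3: shortest ending here [8, 7, 3] sum 18, len 3
add 10: shortest ending here [7, 3, 10] sum 20, len 3
add 2: shortest ending here [3, 10, 2] sum 15, len 3
add 3: shortest ending here [10, 2, 3] sum 15, len 3
add 10: shortest ending here [2, 3, 10] sum 15, len 3
Shortest qualifying length: 2.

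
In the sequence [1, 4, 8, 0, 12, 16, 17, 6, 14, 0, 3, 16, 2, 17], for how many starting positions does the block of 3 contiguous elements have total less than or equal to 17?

(1, 4, 8) → sum 13  ≤ 17 ✓
(4, 8, 0) → sum 12  ≤ 17 ✓
(8, 0, 12) → sum 20
(0, 12, 16) → sum 28
(12, 16, 17) → sum 45
(16, 17, 6) → sum 39
(17, 6, 14) → sum 37
(6, 14, 0) → sum 20
(14, 0, 3) → sum 17  ≤ 17 ✓
(0, 3, 16) → sum 19
(3, 16, 2) → sum 21
(16, 2, 17) → sum 35
3 windows satisfy the condition.

3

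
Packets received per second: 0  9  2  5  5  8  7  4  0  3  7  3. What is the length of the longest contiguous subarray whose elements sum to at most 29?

[0] sum 0 len 1
[0, 9] sum 9 len 2
[0, 9, 2] sum 11 len 3
[0, 9, 2, 5] sum 16 len 4
[0, 9, 2, 5, 5] sum 21 len 5
[0, 9, 2, 5, 5, 8] sum 29 len 6
[2, 5, 5, 8, 7] sum 27 len 5
[5, 5, 8, 7, 4] sum 29 len 5
[5, 5, 8, 7, 4, 0] sum 29 len 6
[5, 8, 7, 4, 0, 3] sum 27 len 6
[8, 7, 4, 0, 3, 7] sum 29 len 6
[7, 4, 0, 3, 7, 3] sum 24 len 6
Longest length seen: 6.

6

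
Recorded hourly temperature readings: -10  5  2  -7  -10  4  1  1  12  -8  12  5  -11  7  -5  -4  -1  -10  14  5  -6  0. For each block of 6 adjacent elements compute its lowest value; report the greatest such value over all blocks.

Window mins for each of the 17 positions:
-10 5 2 -7 -10 4 → min -10
5 2 -7 -10 4 1 → min -10
2 -7 -10 4 1 1 → min -10
-7 -10 4 1 1 12 → min -10
-10 4 1 1 12 -8 → min -10
4 1 1 12 -8 12 → min -8
1 1 12 -8 12 5 → min -8
1 12 -8 12 5 -11 → min -11
12 -8 12 5 -11 7 → min -11
-8 12 5 -11 7 -5 → min -11
12 5 -11 7 -5 -4 → min -11
5 -11 7 -5 -4 -1 → min -11
-11 7 -5 -4 -1 -10 → min -11
7 -5 -4 -1 -10 14 → min -10
-5 -4 -1 -10 14 5 → min -10
-4 -1 -10 14 5 -6 → min -10
-1 -10 14 5 -6 0 → min -10
Greatest of these is -8.

-8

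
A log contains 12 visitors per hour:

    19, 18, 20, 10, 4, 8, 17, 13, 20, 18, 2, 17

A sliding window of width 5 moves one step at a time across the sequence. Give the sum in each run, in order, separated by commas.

(19, 18, 20, 10, 4) → sum 71
(18, 20, 10, 4, 8) → sum 60
(20, 10, 4, 8, 17) → sum 59
(10, 4, 8, 17, 13) → sum 52
(4, 8, 17, 13, 20) → sum 62
(8, 17, 13, 20, 18) → sum 76
(17, 13, 20, 18, 2) → sum 70
(13, 20, 18, 2, 17) → sum 70

71, 60, 59, 52, 62, 76, 70, 70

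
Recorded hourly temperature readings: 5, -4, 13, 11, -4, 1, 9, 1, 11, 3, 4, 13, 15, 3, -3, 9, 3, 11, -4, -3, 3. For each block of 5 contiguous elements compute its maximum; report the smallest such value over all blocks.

11

Each size-5 window and its max:
(5, -4, 13, 11, -4) → max 13
(-4, 13, 11, -4, 1) → max 13
(13, 11, -4, 1, 9) → max 13
(11, -4, 1, 9, 1) → max 11
(-4, 1, 9, 1, 11) → max 11
(1, 9, 1, 11, 3) → max 11
(9, 1, 11, 3, 4) → max 11
(1, 11, 3, 4, 13) → max 13
(11, 3, 4, 13, 15) → max 15
(3, 4, 13, 15, 3) → max 15
(4, 13, 15, 3, -3) → max 15
(13, 15, 3, -3, 9) → max 15
(15, 3, -3, 9, 3) → max 15
(3, -3, 9, 3, 11) → max 11
(-3, 9, 3, 11, -4) → max 11
(9, 3, 11, -4, -3) → max 11
(3, 11, -4, -3, 3) → max 11
Smallest of these is 11.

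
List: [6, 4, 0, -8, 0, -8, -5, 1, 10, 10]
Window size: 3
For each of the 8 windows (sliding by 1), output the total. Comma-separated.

[6, 4, 0] → sum 10
[4, 0, -8] → sum -4
[0, -8, 0] → sum -8
[-8, 0, -8] → sum -16
[0, -8, -5] → sum -13
[-8, -5, 1] → sum -12
[-5, 1, 10] → sum 6
[1, 10, 10] → sum 21

10, -4, -8, -16, -13, -12, 6, 21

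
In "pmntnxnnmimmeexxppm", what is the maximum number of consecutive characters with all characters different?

[p] len 1
[p, m] len 2
[p, m, n] len 3
[p, m, n, t] len 4
[t, n] len 2
[t, n, x] len 3
[x, n] len 2
[n] len 1
[n, m] len 2
[n, m, i] len 3
[i, m] len 2
[m] len 1
[m, e] len 2
[e] len 1
[e, x] len 2
[x] len 1
[x, p] len 2
[p] len 1
[p, m] len 2
Longest all-distinct length: 4.

4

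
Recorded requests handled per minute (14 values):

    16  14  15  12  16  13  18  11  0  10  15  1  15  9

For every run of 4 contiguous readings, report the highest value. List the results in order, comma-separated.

16, 16, 16, 18, 18, 18, 18, 15, 15, 15, 15

16 14 15 12 → max 16
14 15 12 16 → max 16
15 12 16 13 → max 16
12 16 13 18 → max 18
16 13 18 11 → max 18
13 18 11 0 → max 18
18 11 0 10 → max 18
11 0 10 15 → max 15
0 10 15 1 → max 15
10 15 1 15 → max 15
15 1 15 9 → max 15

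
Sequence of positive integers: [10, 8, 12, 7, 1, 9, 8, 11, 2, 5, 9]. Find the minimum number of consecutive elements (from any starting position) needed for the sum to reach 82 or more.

11

add 10: running sum 10 < 82
add 8: running sum 18 < 82
add 12: running sum 30 < 82
add 7: running sum 37 < 82
add 1: running sum 38 < 82
add 9: running sum 47 < 82
add 8: running sum 55 < 82
add 11: running sum 66 < 82
add 2: running sum 68 < 82
add 5: running sum 73 < 82
add 9: shortest ending here [10, 8, 12, 7, 1, 9, 8, 11, 2, 5, 9] sum 82, len 11
Shortest qualifying length: 11.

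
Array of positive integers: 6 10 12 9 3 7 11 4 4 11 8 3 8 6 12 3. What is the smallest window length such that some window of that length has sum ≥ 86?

12

add 6: running sum 6 < 86
add 10: running sum 16 < 86
add 12: running sum 28 < 86
add 9: running sum 37 < 86
add 3: running sum 40 < 86
add 7: running sum 47 < 86
add 11: running sum 58 < 86
add 4: running sum 62 < 86
add 4: running sum 66 < 86
add 11: running sum 77 < 86
add 8: running sum 85 < 86
add 3: shortest ending here [6, 10, 12, 9, 3, 7, 11, 4, 4, 11, 8, 3] sum 88, len 12
add 8: shortest ending here [10, 12, 9, 3, 7, 11, 4, 4, 11, 8, 3, 8] sum 90, len 12
add 6: shortest ending here [12, 9, 3, 7, 11, 4, 4, 11, 8, 3, 8, 6] sum 86, len 12
add 12: shortest ending here [9, 3, 7, 11, 4, 4, 11, 8, 3, 8, 6, 12] sum 86, len 12
add 3: shortest ending here [9, 3, 7, 11, 4, 4, 11, 8, 3, 8, 6, 12, 3] sum 89, len 13
Shortest qualifying length: 12.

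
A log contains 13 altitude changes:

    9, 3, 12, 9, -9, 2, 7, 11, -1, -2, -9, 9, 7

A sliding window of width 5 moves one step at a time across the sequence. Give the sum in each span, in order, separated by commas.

(9, 3, 12, 9, -9) → sum 24
(3, 12, 9, -9, 2) → sum 17
(12, 9, -9, 2, 7) → sum 21
(9, -9, 2, 7, 11) → sum 20
(-9, 2, 7, 11, -1) → sum 10
(2, 7, 11, -1, -2) → sum 17
(7, 11, -1, -2, -9) → sum 6
(11, -1, -2, -9, 9) → sum 8
(-1, -2, -9, 9, 7) → sum 4

24, 17, 21, 20, 10, 17, 6, 8, 4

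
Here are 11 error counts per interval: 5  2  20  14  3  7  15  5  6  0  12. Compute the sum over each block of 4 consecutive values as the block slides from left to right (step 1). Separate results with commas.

[5, 2, 20, 14] → sum 41
[2, 20, 14, 3] → sum 39
[20, 14, 3, 7] → sum 44
[14, 3, 7, 15] → sum 39
[3, 7, 15, 5] → sum 30
[7, 15, 5, 6] → sum 33
[15, 5, 6, 0] → sum 26
[5, 6, 0, 12] → sum 23

41, 39, 44, 39, 30, 33, 26, 23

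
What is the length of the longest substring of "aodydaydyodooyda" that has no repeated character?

4

[a] len 1
[a, o] len 2
[a, o, d] len 3
[a, o, d, y] len 4
[y, d] len 2
[y, d, a] len 3
[d, a, y] len 3
[a, y, d] len 3
[d, y] len 2
[d, y, o] len 3
[y, o, d] len 3
[d, o] len 2
[o] len 1
[o, y] len 2
[o, y, d] len 3
[o, y, d, a] len 4
Longest all-distinct length: 4.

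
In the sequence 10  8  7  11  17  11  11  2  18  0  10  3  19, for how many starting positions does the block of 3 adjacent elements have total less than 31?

10 8 7 → sum 25  < 31 ✓
8 7 11 → sum 26  < 31 ✓
7 11 17 → sum 35
11 17 11 → sum 39
17 11 11 → sum 39
11 11 2 → sum 24  < 31 ✓
11 2 18 → sum 31
2 18 0 → sum 20  < 31 ✓
18 0 10 → sum 28  < 31 ✓
0 10 3 → sum 13  < 31 ✓
10 3 19 → sum 32
6 windows satisfy the condition.

6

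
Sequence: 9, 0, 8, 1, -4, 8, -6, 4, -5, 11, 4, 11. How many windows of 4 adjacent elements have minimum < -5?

4

[9, 0, 8, 1] → min 0
[0, 8, 1, -4] → min -4
[8, 1, -4, 8] → min -4
[1, -4, 8, -6] → min -6  < -5 ✓
[-4, 8, -6, 4] → min -6  < -5 ✓
[8, -6, 4, -5] → min -6  < -5 ✓
[-6, 4, -5, 11] → min -6  < -5 ✓
[4, -5, 11, 4] → min -5
[-5, 11, 4, 11] → min -5
4 windows satisfy the condition.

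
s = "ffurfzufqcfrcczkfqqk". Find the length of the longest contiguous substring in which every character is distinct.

5

add f: [f] len 1
add f (repeat f, move left end past it): [f] len 1
add u: [f, u] len 2
add r: [f, u, r] len 3
add f (repeat f, move left end past it): [u, r, f] len 3
add z: [u, r, f, z] len 4
add u (repeat u, move left end past it): [r, f, z, u] len 4
add f (repeat f, move left end past it): [z, u, f] len 3
add q: [z, u, f, q] len 4
add c: [z, u, f, q, c] len 5
add f (repeat f, move left end past it): [q, c, f] len 3
add r: [q, c, f, r] len 4
add c (repeat c, move left end past it): [f, r, c] len 3
add c (repeat c, move left end past it): [c] len 1
add z: [c, z] len 2
add k: [c, z, k] len 3
add f: [c, z, k, f] len 4
add q: [c, z, k, f, q] len 5
add q (repeat q, move left end past it): [q] len 1
add k: [q, k] len 2
Longest all-distinct length: 5.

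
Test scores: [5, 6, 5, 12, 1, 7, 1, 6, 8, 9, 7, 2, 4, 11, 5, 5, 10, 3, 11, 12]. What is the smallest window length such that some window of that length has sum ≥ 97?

15

add 5: running sum 5 < 97
add 6: running sum 11 < 97
add 5: running sum 16 < 97
add 12: running sum 28 < 97
add 1: running sum 29 < 97
add 7: running sum 36 < 97
add 1: running sum 37 < 97
add 6: running sum 43 < 97
add 8: running sum 51 < 97
add 9: running sum 60 < 97
add 7: running sum 67 < 97
add 2: running sum 69 < 97
add 4: running sum 73 < 97
add 11: running sum 84 < 97
add 5: running sum 89 < 97
add 5: running sum 94 < 97
add 10: shortest ending here [6, 5, 12, 1, 7, 1, 6, 8, 9, 7, 2, 4, 11, 5, 5, 10] sum 99, len 16
add 3: shortest ending here [6, 5, 12, 1, 7, 1, 6, 8, 9, 7, 2, 4, 11, 5, 5, 10, 3] sum 102, len 17
add 11: shortest ending here [12, 1, 7, 1, 6, 8, 9, 7, 2, 4, 11, 5, 5, 10, 3, 11] sum 102, len 16
add 12: shortest ending here [7, 1, 6, 8, 9, 7, 2, 4, 11, 5, 5, 10, 3, 11, 12] sum 101, len 15
Shortest qualifying length: 15.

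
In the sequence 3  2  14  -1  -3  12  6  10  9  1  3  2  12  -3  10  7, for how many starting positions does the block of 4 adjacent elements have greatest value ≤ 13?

(3, 2, 14, -1) → max 14
(2, 14, -1, -3) → max 14
(14, -1, -3, 12) → max 14
(-1, -3, 12, 6) → max 12  ≤ 13 ✓
(-3, 12, 6, 10) → max 12  ≤ 13 ✓
(12, 6, 10, 9) → max 12  ≤ 13 ✓
(6, 10, 9, 1) → max 10  ≤ 13 ✓
(10, 9, 1, 3) → max 10  ≤ 13 ✓
(9, 1, 3, 2) → max 9  ≤ 13 ✓
(1, 3, 2, 12) → max 12  ≤ 13 ✓
(3, 2, 12, -3) → max 12  ≤ 13 ✓
(2, 12, -3, 10) → max 12  ≤ 13 ✓
(12, -3, 10, 7) → max 12  ≤ 13 ✓
10 windows satisfy the condition.

10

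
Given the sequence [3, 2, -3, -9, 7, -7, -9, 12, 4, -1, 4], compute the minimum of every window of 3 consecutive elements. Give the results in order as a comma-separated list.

Sliding a size-3 window across the 11 values:
[3, 2, -3] → min -3
[2, -3, -9] → min -9
[-3, -9, 7] → min -9
[-9, 7, -7] → min -9
[7, -7, -9] → min -9
[-7, -9, 12] → min -9
[-9, 12, 4] → min -9
[12, 4, -1] → min -1
[4, -1, 4] → min -1

-3, -9, -9, -9, -9, -9, -9, -1, -1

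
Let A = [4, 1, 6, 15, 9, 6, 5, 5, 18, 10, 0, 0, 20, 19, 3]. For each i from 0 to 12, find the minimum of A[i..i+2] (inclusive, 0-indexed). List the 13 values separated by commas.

4 1 6 → min 1
1 6 15 → min 1
6 15 9 → min 6
15 9 6 → min 6
9 6 5 → min 5
6 5 5 → min 5
5 5 18 → min 5
5 18 10 → min 5
18 10 0 → min 0
10 0 0 → min 0
0 0 20 → min 0
0 20 19 → min 0
20 19 3 → min 3

1, 1, 6, 6, 5, 5, 5, 5, 0, 0, 0, 0, 3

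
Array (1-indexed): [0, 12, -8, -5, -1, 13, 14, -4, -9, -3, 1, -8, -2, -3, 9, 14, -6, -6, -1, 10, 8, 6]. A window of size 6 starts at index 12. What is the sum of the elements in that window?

Elements at indices 12..17: -8, -2, -3, 9, 14, -6
sum(-8, -2, -3, 9, 14, -6) = 4

4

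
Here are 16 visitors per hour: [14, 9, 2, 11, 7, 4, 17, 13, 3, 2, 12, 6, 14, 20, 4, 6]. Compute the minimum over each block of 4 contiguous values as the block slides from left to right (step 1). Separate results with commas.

2, 2, 2, 4, 4, 3, 2, 2, 2, 2, 6, 4, 4

Sliding a size-4 window across the 16 values:
(14, 9, 2, 11) → min 2
(9, 2, 11, 7) → min 2
(2, 11, 7, 4) → min 2
(11, 7, 4, 17) → min 4
(7, 4, 17, 13) → min 4
(4, 17, 13, 3) → min 3
(17, 13, 3, 2) → min 2
(13, 3, 2, 12) → min 2
(3, 2, 12, 6) → min 2
(2, 12, 6, 14) → min 2
(12, 6, 14, 20) → min 6
(6, 14, 20, 4) → min 4
(14, 20, 4, 6) → min 4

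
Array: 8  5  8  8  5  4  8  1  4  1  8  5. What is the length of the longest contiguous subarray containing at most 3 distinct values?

add 8: window [8] (1 distinct), len 1
add 5: window [8, 5] (2 distinct), len 2
add 8: window [8, 5, 8] (2 distinct), len 3
add 8: window [8, 5, 8, 8] (2 distinct), len 4
add 5: window [8, 5, 8, 8, 5] (2 distinct), len 5
add 4: window [8, 5, 8, 8, 5, 4] (3 distinct), len 6
add 8: window [8, 5, 8, 8, 5, 4, 8] (3 distinct), len 7
add 1: window [4, 8, 1] (3 distinct), len 3
add 4: window [4, 8, 1, 4] (3 distinct), len 4
add 1: window [4, 8, 1, 4, 1] (3 distinct), len 5
add 8: window [4, 8, 1, 4, 1, 8] (3 distinct), len 6
add 5: window [1, 8, 5] (3 distinct), len 3
Longest length with ≤3 distinct: 7.

7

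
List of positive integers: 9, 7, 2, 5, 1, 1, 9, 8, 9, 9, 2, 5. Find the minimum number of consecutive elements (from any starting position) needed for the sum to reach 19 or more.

3

add 9: running sum 9 < 19
add 7: running sum 16 < 19
add 2: running sum 18 < 19
end 3: [9, 7, 2, 5] sum 23, len 4
end 4: [9, 7, 2, 5, 1] sum 24, len 5
end 5: [9, 7, 2, 5, 1, 1] sum 25, len 6
end 6: [7, 2, 5, 1, 1, 9] sum 25, len 6
end 7: [1, 1, 9, 8] sum 19, len 4
end 8: [9, 8, 9] sum 26, len 3
end 9: [8, 9, 9] sum 26, len 3
end 10: [9, 9, 2] sum 20, len 3
end 11: [9, 9, 2, 5] sum 25, len 4
Shortest qualifying length: 3.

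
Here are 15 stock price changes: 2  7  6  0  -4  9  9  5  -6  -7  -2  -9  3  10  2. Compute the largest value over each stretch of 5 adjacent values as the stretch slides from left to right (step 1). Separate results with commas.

2 7 6 0 -4 → max 7
7 6 0 -4 9 → max 9
6 0 -4 9 9 → max 9
0 -4 9 9 5 → max 9
-4 9 9 5 -6 → max 9
9 9 5 -6 -7 → max 9
9 5 -6 -7 -2 → max 9
5 -6 -7 -2 -9 → max 5
-6 -7 -2 -9 3 → max 3
-7 -2 -9 3 10 → max 10
-2 -9 3 10 2 → max 10

7, 9, 9, 9, 9, 9, 9, 5, 3, 10, 10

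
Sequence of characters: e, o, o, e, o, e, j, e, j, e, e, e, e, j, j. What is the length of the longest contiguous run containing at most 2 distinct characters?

10

add e: window [e] (1 distinct), len 1
add o: window [e, o] (2 distinct), len 2
add o: window [e, o, o] (2 distinct), len 3
add e: window [e, o, o, e] (2 distinct), len 4
add o: window [e, o, o, e, o] (2 distinct), len 5
add e: window [e, o, o, e, o, e] (2 distinct), len 6
add j: window [e, j] (2 distinct), len 2
add e: window [e, j, e] (2 distinct), len 3
add j: window [e, j, e, j] (2 distinct), len 4
add e: window [e, j, e, j, e] (2 distinct), len 5
add e: window [e, j, e, j, e, e] (2 distinct), len 6
add e: window [e, j, e, j, e, e, e] (2 distinct), len 7
add e: window [e, j, e, j, e, e, e, e] (2 distinct), len 8
add j: window [e, j, e, j, e, e, e, e, j] (2 distinct), len 9
add j: window [e, j, e, j, e, e, e, e, j, j] (2 distinct), len 10
Longest length with ≤2 distinct: 10.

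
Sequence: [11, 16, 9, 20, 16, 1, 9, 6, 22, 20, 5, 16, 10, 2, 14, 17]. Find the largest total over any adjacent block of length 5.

73

[11, 16, 9, 20, 16] → sum 72
[16, 9, 20, 16, 1] → sum 62
[9, 20, 16, 1, 9] → sum 55
[20, 16, 1, 9, 6] → sum 52
[16, 1, 9, 6, 22] → sum 54
[1, 9, 6, 22, 20] → sum 58
[9, 6, 22, 20, 5] → sum 62
[6, 22, 20, 5, 16] → sum 69
[22, 20, 5, 16, 10] → sum 73
[20, 5, 16, 10, 2] → sum 53
[5, 16, 10, 2, 14] → sum 47
[16, 10, 2, 14, 17] → sum 59
Largest of these is 73.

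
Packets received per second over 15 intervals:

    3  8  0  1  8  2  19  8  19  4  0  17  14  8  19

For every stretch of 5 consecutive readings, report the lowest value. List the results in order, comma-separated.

[3, 8, 0, 1, 8] → min 0
[8, 0, 1, 8, 2] → min 0
[0, 1, 8, 2, 19] → min 0
[1, 8, 2, 19, 8] → min 1
[8, 2, 19, 8, 19] → min 2
[2, 19, 8, 19, 4] → min 2
[19, 8, 19, 4, 0] → min 0
[8, 19, 4, 0, 17] → min 0
[19, 4, 0, 17, 14] → min 0
[4, 0, 17, 14, 8] → min 0
[0, 17, 14, 8, 19] → min 0

0, 0, 0, 1, 2, 2, 0, 0, 0, 0, 0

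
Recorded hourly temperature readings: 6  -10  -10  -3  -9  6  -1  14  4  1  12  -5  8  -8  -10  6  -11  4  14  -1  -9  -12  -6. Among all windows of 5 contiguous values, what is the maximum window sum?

30

Each size-5 window and its sum:
[6, -10, -10, -3, -9] → sum -26
[-10, -10, -3, -9, 6] → sum -26
[-10, -3, -9, 6, -1] → sum -17
[-3, -9, 6, -1, 14] → sum 7
[-9, 6, -1, 14, 4] → sum 14
[6, -1, 14, 4, 1] → sum 24
[-1, 14, 4, 1, 12] → sum 30
[14, 4, 1, 12, -5] → sum 26
[4, 1, 12, -5, 8] → sum 20
[1, 12, -5, 8, -8] → sum 8
[12, -5, 8, -8, -10] → sum -3
[-5, 8, -8, -10, 6] → sum -9
[8, -8, -10, 6, -11] → sum -15
[-8, -10, 6, -11, 4] → sum -19
[-10, 6, -11, 4, 14] → sum 3
[6, -11, 4, 14, -1] → sum 12
[-11, 4, 14, -1, -9] → sum -3
[4, 14, -1, -9, -12] → sum -4
[14, -1, -9, -12, -6] → sum -14
Maximum of these is 30.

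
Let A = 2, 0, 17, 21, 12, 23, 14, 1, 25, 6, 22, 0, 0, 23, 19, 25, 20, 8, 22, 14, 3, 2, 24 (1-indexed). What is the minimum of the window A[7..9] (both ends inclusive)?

Elements at indices 7..9: 14, 1, 25
min(14, 1, 25) = 1

1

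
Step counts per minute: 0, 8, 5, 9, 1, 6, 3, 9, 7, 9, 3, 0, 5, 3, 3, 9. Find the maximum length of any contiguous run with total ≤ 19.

5

→ 0: sum 0, len 1
→ 8: sum 8, len 2
→ 5: sum 13, len 3
→ 9 (dropped 0, 8): sum 14, len 2
→ 1: sum 15, len 3
→ 6 (dropped 5): sum 16, len 3
→ 3: sum 19, len 4
→ 9 (dropped 9): sum 19, len 4
→ 7 (dropped 1, 6): sum 19, len 3
→ 9 (dropped 3, 9): sum 16, len 2
→ 3: sum 19, len 3
→ 0: sum 19, len 4
→ 5 (dropped 7): sum 17, len 4
→ 3 (dropped 9): sum 11, len 4
→ 3: sum 14, len 5
→ 9 (dropped 3, 0, 5): sum 15, len 3
Longest length seen: 5.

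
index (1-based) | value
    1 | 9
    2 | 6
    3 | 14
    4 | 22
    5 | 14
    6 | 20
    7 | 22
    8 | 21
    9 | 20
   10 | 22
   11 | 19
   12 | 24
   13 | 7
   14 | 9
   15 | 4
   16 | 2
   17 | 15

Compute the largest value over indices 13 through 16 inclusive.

9

Elements at indices 13..16: 7, 9, 4, 2
max(7, 9, 4, 2) = 9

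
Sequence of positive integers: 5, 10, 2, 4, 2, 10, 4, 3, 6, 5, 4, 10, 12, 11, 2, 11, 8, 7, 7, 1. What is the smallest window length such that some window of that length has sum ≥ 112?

Extend right; whenever the sum reaches 112, record the length and shrink from the left:
add 5: running sum 5 < 112
add 10: running sum 15 < 112
add 2: running sum 17 < 112
add 4: running sum 21 < 112
add 2: running sum 23 < 112
add 10: running sum 33 < 112
add 4: running sum 37 < 112
add 3: running sum 40 < 112
add 6: running sum 46 < 112
add 5: running sum 51 < 112
add 4: running sum 55 < 112
add 10: running sum 65 < 112
add 12: running sum 77 < 112
add 11: running sum 88 < 112
add 2: running sum 90 < 112
add 11: running sum 101 < 112
add 8: running sum 109 < 112
end 17: [5, 10, 2, 4, 2, 10, 4, 3, 6, 5, 4, 10, 12, 11, 2, 11, 8, 7] sum 116, len 18
end 18: [10, 2, 4, 2, 10, 4, 3, 6, 5, 4, 10, 12, 11, 2, 11, 8, 7, 7] sum 118, len 18
end 19: [10, 2, 4, 2, 10, 4, 3, 6, 5, 4, 10, 12, 11, 2, 11, 8, 7, 7, 1] sum 119, len 19
Shortest qualifying length: 18.

18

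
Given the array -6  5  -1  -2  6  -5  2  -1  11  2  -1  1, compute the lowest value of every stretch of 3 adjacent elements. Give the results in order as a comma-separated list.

-6, -2, -2, -5, -5, -5, -1, -1, -1, -1

[-6, 5, -1] → min -6
[5, -1, -2] → min -2
[-1, -2, 6] → min -2
[-2, 6, -5] → min -5
[6, -5, 2] → min -5
[-5, 2, -1] → min -5
[2, -1, 11] → min -1
[-1, 11, 2] → min -1
[11, 2, -1] → min -1
[2, -1, 1] → min -1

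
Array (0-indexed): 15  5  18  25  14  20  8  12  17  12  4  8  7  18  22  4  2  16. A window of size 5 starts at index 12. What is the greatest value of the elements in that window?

22

Elements at indices 12..16: 7, 18, 22, 4, 2
max(7, 18, 22, 4, 2) = 22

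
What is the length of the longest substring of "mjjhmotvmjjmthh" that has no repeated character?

6

[m] len 1
[m, j] len 2
[j] len 1
[j, h] len 2
[j, h, m] len 3
[j, h, m, o] len 4
[j, h, m, o, t] len 5
[j, h, m, o, t, v] len 6
[o, t, v, m] len 4
[o, t, v, m, j] len 5
[j] len 1
[j, m] len 2
[j, m, t] len 3
[j, m, t, h] len 4
[h] len 1
Longest all-distinct length: 6.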